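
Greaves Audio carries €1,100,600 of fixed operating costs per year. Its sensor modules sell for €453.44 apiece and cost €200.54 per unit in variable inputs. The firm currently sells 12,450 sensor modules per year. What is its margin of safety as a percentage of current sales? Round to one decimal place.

65.0%

Each unit contributes €453.44 − €200.54 = €252.90. Break-even units = €1,100,600 ÷ €252.90 = 4,351.92; break-even revenue = 4,351.92 × €453.44 = €1,973,333.59.
Actual sales revenue = 12,450 × €453.44 = €5,645,328.00.
Margin of safety = (€5,645,328.00 − €1,973,333.59) ÷ €5,645,328.00 = 65.0%.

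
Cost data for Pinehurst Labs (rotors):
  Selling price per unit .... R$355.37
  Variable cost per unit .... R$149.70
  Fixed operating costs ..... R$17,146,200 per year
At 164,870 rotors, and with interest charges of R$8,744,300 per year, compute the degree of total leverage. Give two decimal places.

4.23

At 164,870 units, contribution = 164,870 × R$205.67 = R$33,908,812.90.
Operating income = contribution − fixed costs = R$33,908,812.90 − R$17,146,200 = R$16,762,612.90. Interest = R$8,744,300.00, so EBIT − I = R$8,018,312.90.
Degree of total leverage = total CM / (EBIT − interest) = R$33,908,812.90 / R$8,018,312.90 = 4.2289.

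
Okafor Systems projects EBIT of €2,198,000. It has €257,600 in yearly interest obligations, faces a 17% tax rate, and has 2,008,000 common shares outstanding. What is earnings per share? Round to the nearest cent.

€0.80

Pre-tax income = €2,198,000 − €257,600.00 = €1,940,400.00.
Net income = €1,940,400.00 × (1 − 0.17) = €1,610,532.00.
EPS = €1,610,532.00 ÷ 2,008,000 = €0.80.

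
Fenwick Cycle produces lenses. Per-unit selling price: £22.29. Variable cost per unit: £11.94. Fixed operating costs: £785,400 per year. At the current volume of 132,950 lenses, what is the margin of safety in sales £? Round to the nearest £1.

Unit CM = price − variable cost = £22.29 − £11.94 = £10.35. Break-even units = £785,400 ÷ £10.35 = 75,884.06; break-even revenue = 75,884.06 × £22.29 = £1,691,455.65.
Actual sales revenue = 132,950 × £22.29 = £2,963,455.50.
Margin of safety = £2,963,455.50 − £1,691,455.65 = £1,272,000.

£1,272,000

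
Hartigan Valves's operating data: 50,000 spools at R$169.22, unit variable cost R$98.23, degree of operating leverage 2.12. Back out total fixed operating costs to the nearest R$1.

R$1,875,208

Contribution at this volume is 50,000 × R$70.99 = R$3,549,500.00.
DOL = contribution / EBIT, so EBIT = R$3,549,500.00 / 2.12 = R$1,674,292.45.
Fixed costs = CM − EBIT = R$3,549,500.00 − R$1,674,292.45 = R$1,875,208.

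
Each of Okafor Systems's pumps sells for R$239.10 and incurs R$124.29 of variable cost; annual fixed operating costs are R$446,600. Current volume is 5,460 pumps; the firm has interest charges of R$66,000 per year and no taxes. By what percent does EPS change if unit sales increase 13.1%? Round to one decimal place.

At 5,460 units, contribution = 5,460 × R$114.81 = R$626,862.60.
Subtracting fixed costs: EBIT = R$626,862.60 − R$446,600 = R$180,262.60.
After interest of R$66,000.00, pre-tax earnings = R$114,262.60.
DCL = total CM / (EBIT − I) = R$626,862.60 / R$114,262.60 = 5.4862.
EPS therefore changes by 5.4862 × (+13.1%) = +71.9%.

+71.9%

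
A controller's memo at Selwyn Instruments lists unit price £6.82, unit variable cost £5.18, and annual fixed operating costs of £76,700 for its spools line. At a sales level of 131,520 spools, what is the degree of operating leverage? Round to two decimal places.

Total contribution margin = 131,520 × £1.64 = £215,692.80.
Subtracting fixed costs: EBIT = £215,692.80 − £76,700 = £138,992.80.
DOL = contribution ÷ EBIT = £215,692.80 ÷ £138,992.80 = 1.5518.

1.55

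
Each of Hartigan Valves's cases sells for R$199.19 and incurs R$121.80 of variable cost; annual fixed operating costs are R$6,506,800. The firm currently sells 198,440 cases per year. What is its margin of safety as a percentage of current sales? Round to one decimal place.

Contribution margin per unit = R$199.19 − R$121.80 = R$77.39. Break-even units = R$6,506,800 ÷ R$77.39 = 84,078.05; break-even revenue = 84,078.05 × R$199.19 = R$16,747,506.03.
Actual sales revenue = 198,440 × R$199.19 = R$39,527,263.60.
Margin of safety = (R$39,527,263.60 − R$16,747,506.03) ÷ R$39,527,263.60 = 57.6%.

57.6%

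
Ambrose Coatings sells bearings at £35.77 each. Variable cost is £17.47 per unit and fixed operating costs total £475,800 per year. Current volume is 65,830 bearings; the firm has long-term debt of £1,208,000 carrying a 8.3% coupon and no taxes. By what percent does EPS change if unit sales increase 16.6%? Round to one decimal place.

+31.8%

Contribution at this volume is 65,830 × £18.30 = £1,204,689.00.
Subtracting fixed costs: EBIT = £1,204,689.00 − £475,800 = £728,889.00.
After interest of £100,264.00, pre-tax earnings = £628,625.00.
Degree of combined leverage = contribution ÷ (EBIT − I) = £1,204,689.00 ÷ £628,625.00 = 1.9164.
%ΔEPS = DCL × %ΔSales = 1.9164 × +16.6% = +31.8%.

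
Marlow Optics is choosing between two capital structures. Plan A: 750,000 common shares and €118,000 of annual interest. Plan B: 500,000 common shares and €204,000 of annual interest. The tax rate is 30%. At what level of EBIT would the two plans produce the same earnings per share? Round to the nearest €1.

At indifference, (EBIT − 118,000)(1 − t)/750,000 = (EBIT − 204,000)(1 − t)/500,000.
Cancelling (1 − t) and cross-multiplying: 500,000·(EBIT − 118,000) = 750,000·(EBIT − 204,000).
Solving, EBIT = (204,000·750,000 − 118,000·500,000) / (750,000 − 500,000) = 94,000,000,000 / 250,000 = 376,000.00.

€376,000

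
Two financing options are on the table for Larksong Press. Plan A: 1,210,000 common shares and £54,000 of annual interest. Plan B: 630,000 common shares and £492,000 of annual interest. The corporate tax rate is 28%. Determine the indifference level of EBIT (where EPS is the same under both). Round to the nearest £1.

Set EPS_A = EPS_B: (EBIT − £54,000)(1 − 0.28) ÷ 1,210,000 = (EBIT − £492,000)(1 − 0.28) ÷ 630,000.
Cancelling (1 − t) and cross-multiplying: 630,000·(EBIT − 54,000) = 1,210,000·(EBIT − 492,000).
EBIT × (1,210,000 − 630,000) = 492,000 × 1,210,000 − 54,000 × 630,000 = 561,300,000,000, so EBIT = 561,300,000,000 ÷ 580,000 = 967,758.62.

£967,759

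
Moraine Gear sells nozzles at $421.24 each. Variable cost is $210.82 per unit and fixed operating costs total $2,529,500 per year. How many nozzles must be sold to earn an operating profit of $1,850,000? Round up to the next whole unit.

20,814 nozzles

Each unit contributes $421.24 − $210.82 = $210.42.
Units = (FC + target) / CM = ($2,529,500 + $1,850,000) / $210.42 = 20,813.14, so 20,814 nozzles.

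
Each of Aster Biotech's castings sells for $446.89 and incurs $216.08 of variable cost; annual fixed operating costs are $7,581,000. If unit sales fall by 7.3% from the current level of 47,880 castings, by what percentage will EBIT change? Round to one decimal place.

-23.2%

At 47,880 units, contribution = 47,880 × $230.81 = $11,051,182.80.
Operating income = contribution − fixed costs = $11,051,182.80 − $7,581,000 = $3,470,182.80.
DOL = contribution ÷ EBIT = $11,051,182.80 ÷ $3,470,182.80 = 3.1846.
Operating income changes by 3.1846 × -7.3% = -23.2%.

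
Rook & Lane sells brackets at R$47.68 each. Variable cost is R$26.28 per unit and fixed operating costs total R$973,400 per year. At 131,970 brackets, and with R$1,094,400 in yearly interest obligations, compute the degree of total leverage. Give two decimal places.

At 131,970 units, contribution = 131,970 × R$21.40 = R$2,824,158.00.
Operating income = contribution − fixed costs = R$2,824,158.00 − R$973,400 = R$1,850,758.00. Interest = R$1,094,400.00.
DOL = R$2,824,158.00 ÷ R$1,850,758.00 = 1.5259; DFL = R$1,850,758.00 ÷ R$756,358.00 = 2.4469.
Combined leverage = 1.5259 × 2.4469 = 3.7337.

3.73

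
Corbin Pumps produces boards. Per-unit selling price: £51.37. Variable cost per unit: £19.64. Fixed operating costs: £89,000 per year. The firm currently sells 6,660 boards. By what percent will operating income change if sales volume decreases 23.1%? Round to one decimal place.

-39.9%

Contribution at this volume is 6,660 × £31.73 = £211,321.80.
Subtracting fixed costs: EBIT = £211,321.80 − £89,000 = £122,321.80.
DOL = contribution ÷ EBIT = £211,321.80 ÷ £122,321.80 = 1.7276.
Operating income changes by 1.7276 × -23.1% = -39.9%.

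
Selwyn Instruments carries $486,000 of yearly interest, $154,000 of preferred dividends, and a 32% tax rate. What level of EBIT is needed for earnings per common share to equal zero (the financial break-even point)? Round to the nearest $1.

$712,471

Grossing the preferred dividend up to pre-tax terms: $154,000 / (1 − 0.32) = $226,470.59.
EPS = 0 when EBIT covers interest plus the pre-tax preferred burden: $486,000 + $226,470.59 = $712,470.59.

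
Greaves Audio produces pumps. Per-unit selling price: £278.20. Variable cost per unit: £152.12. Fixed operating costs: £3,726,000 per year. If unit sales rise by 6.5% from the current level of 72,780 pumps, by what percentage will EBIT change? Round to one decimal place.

At 72,780 units, contribution = 72,780 × £126.08 = £9,176,102.40.
EBIT = £9,176,102.40 − £3,726,000 = £5,450,102.40.
DOL = contribution ÷ EBIT = £9,176,102.40 ÷ £5,450,102.40 = 1.6837.
Operating income changes by 1.6837 × +6.5% = +10.9%.

+10.9%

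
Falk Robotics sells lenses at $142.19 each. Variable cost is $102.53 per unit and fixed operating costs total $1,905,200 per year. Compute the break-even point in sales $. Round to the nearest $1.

CM per unit = $142.19 − $102.53 = $39.66; CM ratio = $39.66 / $142.19 = 0.2789.
Break-even sales = FC ÷ CM ratio = $1,905,200 × $142.19 / $39.66 = $6,830,570.

$6,830,570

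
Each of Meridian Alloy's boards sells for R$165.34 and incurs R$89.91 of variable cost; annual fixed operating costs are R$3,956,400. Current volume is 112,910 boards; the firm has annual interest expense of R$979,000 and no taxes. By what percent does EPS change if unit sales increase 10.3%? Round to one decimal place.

Contribution at this volume is 112,910 × R$75.43 = R$8,516,801.30.
Operating income = contribution − fixed costs = R$8,516,801.30 − R$3,956,400 = R$4,560,401.30.
Interest = R$979,000.00, so EBIT − I = R$3,581,401.30.
DCL = total CM / (EBIT − I) = R$8,516,801.30 / R$3,581,401.30 = 2.3781.
EPS therefore changes by 2.3781 × (+10.3%) = +24.5%.

+24.5%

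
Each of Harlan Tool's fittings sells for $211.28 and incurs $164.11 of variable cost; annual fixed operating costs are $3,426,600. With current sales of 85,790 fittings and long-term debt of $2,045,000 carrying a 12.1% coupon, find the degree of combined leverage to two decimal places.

At 85,790 units, contribution = 85,790 × $47.17 = $4,046,714.30.
EBIT = $4,046,714.30 − $3,426,600 = $620,114.30. Interest = $247,445.00.
DOL = $4,046,714.30 ÷ $620,114.30 = 6.5258; DFL = $620,114.30 ÷ $372,669.30 = 1.6640.
Combined leverage = 6.5258 × 1.6640 = 10.8589.

10.86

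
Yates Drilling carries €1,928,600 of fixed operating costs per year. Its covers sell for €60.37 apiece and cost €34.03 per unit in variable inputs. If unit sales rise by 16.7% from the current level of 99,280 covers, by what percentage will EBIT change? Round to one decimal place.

+63.6%

Total contribution margin = 99,280 × €26.34 = €2,615,035.20.
Operating income = contribution − fixed costs = €2,615,035.20 − €1,928,600 = €686,435.20.
Degree of operating leverage = €2,615,035.20 / €686,435.20 = 3.8096.
Operating income changes by 3.8096 × +16.7% = +63.6%.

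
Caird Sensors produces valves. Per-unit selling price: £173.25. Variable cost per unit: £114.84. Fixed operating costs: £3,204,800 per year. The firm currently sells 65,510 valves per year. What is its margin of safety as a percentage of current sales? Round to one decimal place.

Unit CM = price − variable cost = £173.25 − £114.84 = £58.41. Break-even units = £3,204,800 ÷ £58.41 = 54,867.32; break-even revenue = 54,867.32 × £173.25 = £9,505,762.71.
Current sales = 65,510 × £173.25 = £11,349,607.50.
Margin of safety = (£11,349,607.50 − £9,505,762.71) ÷ £11,349,607.50 = 16.2%.

16.2%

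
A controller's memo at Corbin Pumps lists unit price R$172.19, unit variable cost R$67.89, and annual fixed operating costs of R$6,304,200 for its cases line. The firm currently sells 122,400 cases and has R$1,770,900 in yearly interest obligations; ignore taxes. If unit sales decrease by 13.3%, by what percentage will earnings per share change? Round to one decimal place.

Contribution at this volume is 122,400 × R$104.30 = R$12,766,320.00.
EBIT = R$12,766,320.00 − R$6,304,200 = R$6,462,120.00.
Interest = R$1,770,900.00, so EBIT − I = R$4,691,220.00.
Degree of combined leverage = contribution ÷ (EBIT − I) = R$12,766,320.00 ÷ R$4,691,220.00 = 2.7213.
EPS therefore changes by 2.7213 × (-13.3%) = -36.2%.

-36.2%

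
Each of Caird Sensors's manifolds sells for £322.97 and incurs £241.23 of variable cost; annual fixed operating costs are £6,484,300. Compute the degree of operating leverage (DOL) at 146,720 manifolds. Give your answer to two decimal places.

2.18

Total contribution margin = 146,720 × £81.74 = £11,992,892.80.
Operating income = contribution − fixed costs = £11,992,892.80 − £6,484,300 = £5,508,592.80.
DOL = contribution ÷ EBIT = £11,992,892.80 ÷ £5,508,592.80 = 2.1771.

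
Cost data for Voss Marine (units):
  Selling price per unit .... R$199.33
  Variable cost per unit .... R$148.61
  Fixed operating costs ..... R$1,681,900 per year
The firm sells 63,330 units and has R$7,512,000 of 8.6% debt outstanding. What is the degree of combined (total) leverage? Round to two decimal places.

Total contribution margin = 63,330 × R$50.72 = R$3,212,097.60.
EBIT = R$3,212,097.60 − R$1,681,900 = R$1,530,197.60. Interest = R$646,032.00, so EBIT − I = R$884,165.60.
Degree of total leverage = total CM / (EBIT − interest) = R$3,212,097.60 / R$884,165.60 = 3.6329.

3.63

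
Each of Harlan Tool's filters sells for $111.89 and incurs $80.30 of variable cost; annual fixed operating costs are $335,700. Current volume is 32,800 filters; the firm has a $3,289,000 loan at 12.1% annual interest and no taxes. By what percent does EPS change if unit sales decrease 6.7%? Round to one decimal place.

-23.0%

Total contribution margin = 32,800 × $31.59 = $1,036,152.00.
EBIT = $1,036,152.00 − $335,700 = $700,452.00.
After interest of $397,969.00, pre-tax earnings = $302,483.00.
DCL = total CM / (EBIT − I) = $1,036,152.00 / $302,483.00 = 3.4255.
%ΔEPS = DCL × %ΔSales = 3.4255 × -6.7% = -23.0%.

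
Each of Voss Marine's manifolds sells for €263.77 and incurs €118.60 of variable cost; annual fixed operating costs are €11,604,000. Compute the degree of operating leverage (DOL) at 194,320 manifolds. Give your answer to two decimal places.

At 194,320 units, contribution = 194,320 × €145.17 = €28,209,434.40.
Subtracting fixed costs: EBIT = €28,209,434.40 − €11,604,000 = €16,605,434.40.
DOL = contribution ÷ EBIT = €28,209,434.40 ÷ €16,605,434.40 = 1.6988.

1.70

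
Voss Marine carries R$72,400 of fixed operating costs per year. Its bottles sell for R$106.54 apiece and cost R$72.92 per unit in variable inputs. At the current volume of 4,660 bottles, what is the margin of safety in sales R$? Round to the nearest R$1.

Each unit contributes R$106.54 − R$72.92 = R$33.62. Break-even units = R$72,400 ÷ R$33.62 = 2,153.48; break-even revenue = 2,153.48 × R$106.54 = R$229,431.77.
Current sales = 4,660 × R$106.54 = R$496,476.40.
Margin of safety = R$496,476.40 − R$229,431.77 = R$267,045.

R$267,045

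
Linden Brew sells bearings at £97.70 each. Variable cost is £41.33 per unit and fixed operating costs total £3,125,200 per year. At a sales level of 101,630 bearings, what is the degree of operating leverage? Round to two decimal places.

2.20

Total contribution margin = 101,630 × £56.37 = £5,728,883.10.
Operating income = contribution − fixed costs = £5,728,883.10 − £3,125,200 = £2,603,683.10.
Degree of operating leverage = £5,728,883.10 / £2,603,683.10 = 2.2003.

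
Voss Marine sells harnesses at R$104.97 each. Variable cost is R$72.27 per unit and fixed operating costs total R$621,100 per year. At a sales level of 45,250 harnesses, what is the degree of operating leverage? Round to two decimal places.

At 45,250 units, contribution = 45,250 × R$32.70 = R$1,479,675.00.
Subtracting fixed costs: EBIT = R$1,479,675.00 − R$621,100 = R$858,575.00.
So DOL = total CM / EBIT = R$1,479,675.00 / R$858,575.00 = 1.7234.

1.72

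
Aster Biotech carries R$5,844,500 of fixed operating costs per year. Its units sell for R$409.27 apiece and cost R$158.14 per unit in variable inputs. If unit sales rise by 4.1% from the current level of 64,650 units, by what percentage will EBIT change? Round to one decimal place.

Contribution at this volume is 64,650 × R$251.13 = R$16,235,554.50.
Subtracting fixed costs: EBIT = R$16,235,554.50 − R$5,844,500 = R$10,391,054.50.
So DOL = total CM / EBIT = R$16,235,554.50 / R$10,391,054.50 = 1.5625.
So EBIT moves 1.5625 × (+4.1%) = +6.4%.

+6.4%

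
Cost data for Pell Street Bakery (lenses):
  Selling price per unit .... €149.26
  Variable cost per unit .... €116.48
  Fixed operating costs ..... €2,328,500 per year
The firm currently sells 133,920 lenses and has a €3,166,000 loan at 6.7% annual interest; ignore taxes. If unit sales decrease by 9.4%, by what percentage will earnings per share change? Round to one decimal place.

-22.3%

Contribution at this volume is 133,920 × €32.78 = €4,389,897.60.
Operating income = contribution − fixed costs = €4,389,897.60 − €2,328,500 = €2,061,397.60.
Interest = €212,122.00, so EBIT − I = €1,849,275.60.
DCL = total CM / (EBIT − I) = €4,389,897.60 / €1,849,275.60 = 2.3738.
EPS therefore changes by 2.3738 × (-9.4%) = -22.3%.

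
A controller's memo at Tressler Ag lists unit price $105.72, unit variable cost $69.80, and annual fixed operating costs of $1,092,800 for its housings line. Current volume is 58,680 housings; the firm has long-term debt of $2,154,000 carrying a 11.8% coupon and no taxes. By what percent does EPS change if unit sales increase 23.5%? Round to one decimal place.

+65.1%

Contribution at this volume is 58,680 × $35.92 = $2,107,785.60.
Operating income = contribution − fixed costs = $2,107,785.60 − $1,092,800 = $1,014,985.60.
Interest = $254,172.00, so EBIT − I = $760,813.60.
Degree of combined leverage = contribution ÷ (EBIT − I) = $2,107,785.60 ÷ $760,813.60 = 2.7704.
EPS therefore changes by 2.7704 × (+23.5%) = +65.1%.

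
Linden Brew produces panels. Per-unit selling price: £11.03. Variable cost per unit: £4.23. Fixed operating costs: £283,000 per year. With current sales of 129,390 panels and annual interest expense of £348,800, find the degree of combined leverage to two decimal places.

Total contribution margin = 129,390 × £6.80 = £879,852.00.
Operating income = contribution − fixed costs = £879,852.00 − £283,000 = £596,852.00. Interest = £348,800.00, so EBIT − I = £248,052.00.
Degree of total leverage = total CM / (EBIT − interest) = £879,852.00 / £248,052.00 = 3.5470.

3.55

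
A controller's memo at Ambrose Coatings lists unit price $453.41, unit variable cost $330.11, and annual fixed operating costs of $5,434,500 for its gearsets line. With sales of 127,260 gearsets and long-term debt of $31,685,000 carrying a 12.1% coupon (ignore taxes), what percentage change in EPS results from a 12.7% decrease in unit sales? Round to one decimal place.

At 127,260 units, contribution = 127,260 × $123.30 = $15,691,158.00.
Operating income = contribution − fixed costs = $15,691,158.00 − $5,434,500 = $10,256,658.00.
Interest = $3,833,885.00, so EBIT − I = $6,422,773.00.
DCL = total CM / (EBIT − I) = $15,691,158.00 / $6,422,773.00 = 2.4431.
EPS therefore changes by 2.4431 × (-12.7%) = -31.0%.

-31.0%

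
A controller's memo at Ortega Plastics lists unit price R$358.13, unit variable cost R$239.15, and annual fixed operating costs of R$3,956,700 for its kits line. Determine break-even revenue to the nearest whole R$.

R$11,909,674

CM per unit = R$358.13 − R$239.15 = R$118.98; CM ratio = R$118.98 / R$358.13 = 0.3322.
Break-even sales = FC ÷ CM ratio = R$3,956,700 × R$358.13 / R$118.98 = R$11,909,674.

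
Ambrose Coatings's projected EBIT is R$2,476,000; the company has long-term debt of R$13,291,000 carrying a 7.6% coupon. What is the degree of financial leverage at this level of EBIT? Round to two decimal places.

Annual interest charges come to R$1,010,116.00.
Degree of financial leverage = EBIT / (EBIT − interest) = R$2,476,000 / R$1,465,884.00 = 1.6891.

1.69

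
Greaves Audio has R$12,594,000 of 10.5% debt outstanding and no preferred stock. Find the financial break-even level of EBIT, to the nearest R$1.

Annual interest = 10.5% × R$12,594,000 = R$1,322,370.00.
With no preferred dividends, EPS = 0 when EBIT exactly covers interest, so the financial break-even EBIT is R$1,322,370.00.

R$1,322,370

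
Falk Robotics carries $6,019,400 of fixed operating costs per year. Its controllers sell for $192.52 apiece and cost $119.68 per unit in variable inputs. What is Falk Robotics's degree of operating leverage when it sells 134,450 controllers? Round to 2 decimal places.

2.59

Total contribution margin = 134,450 × $72.84 = $9,793,338.00.
EBIT = $9,793,338.00 − $6,019,400 = $3,773,938.00.
DOL = contribution ÷ EBIT = $9,793,338.00 ÷ $3,773,938.00 = 2.5950.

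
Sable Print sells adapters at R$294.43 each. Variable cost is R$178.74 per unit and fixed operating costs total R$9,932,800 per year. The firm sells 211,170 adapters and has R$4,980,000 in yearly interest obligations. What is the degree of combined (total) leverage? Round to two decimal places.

2.57

Contribution at this volume is 211,170 × R$115.69 = R$24,430,257.30.
EBIT = R$24,430,257.30 − R$9,932,800 = R$14,497,457.30. Interest = R$4,980,000.00.
DOL = R$24,430,257.30 ÷ R$14,497,457.30 = 1.6851; DFL = R$14,497,457.30 ÷ R$9,517,457.30 = 1.5232.
DCL = DOL × DFL = 1.6851 × 1.5232 = 2.5667.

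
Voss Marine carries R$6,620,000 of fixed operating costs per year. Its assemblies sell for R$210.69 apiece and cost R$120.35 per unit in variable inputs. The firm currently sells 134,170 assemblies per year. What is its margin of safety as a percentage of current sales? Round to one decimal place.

Unit CM = price − variable cost = R$210.69 − R$120.35 = R$90.34. Break-even units = R$6,620,000 ÷ R$90.34 = 73,278.72; break-even revenue = 73,278.72 × R$210.69 = R$15,439,094.53.
Actual sales revenue = 134,170 × R$210.69 = R$28,268,277.30.
Margin of safety = (R$28,268,277.30 − R$15,439,094.53) ÷ R$28,268,277.30 = 45.4%.

45.4%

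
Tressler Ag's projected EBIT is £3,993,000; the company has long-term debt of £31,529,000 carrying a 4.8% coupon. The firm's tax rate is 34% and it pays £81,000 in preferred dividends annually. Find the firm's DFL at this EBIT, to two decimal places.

Interest = £1,513,392.00.
Preferred dividends grossed up pre-tax: £81,000 / (1 − 0.34) = £122,727.27.
DFL = EBIT ÷ [EBIT − I − D_p/(1−t)] = £3,993,000 ÷ [£3,993,000 − £1,513,392.00 − £122,727.27] = £3,993,000 ÷ £2,356,880.73 = 1.6942.

1.69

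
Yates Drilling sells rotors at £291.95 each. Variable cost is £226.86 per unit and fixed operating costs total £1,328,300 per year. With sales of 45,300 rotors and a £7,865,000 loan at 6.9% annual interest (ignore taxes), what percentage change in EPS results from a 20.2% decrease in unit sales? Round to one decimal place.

-55.3%

At 45,300 units, contribution = 45,300 × £65.09 = £2,948,577.00.
Operating income = contribution − fixed costs = £2,948,577.00 − £1,328,300 = £1,620,277.00.
After interest of £542,685.00, pre-tax earnings = £1,077,592.00.
DCL = total CM / (EBIT − I) = £2,948,577.00 / £1,077,592.00 = 2.7363.
EPS therefore changes by 2.7363 × (-20.2%) = -55.3%.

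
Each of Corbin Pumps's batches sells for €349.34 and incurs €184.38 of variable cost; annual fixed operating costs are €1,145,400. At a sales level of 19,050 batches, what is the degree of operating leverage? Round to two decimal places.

1.57

Contribution at this volume is 19,050 × €164.96 = €3,142,488.00.
Subtracting fixed costs: EBIT = €3,142,488.00 − €1,145,400 = €1,997,088.00.
Degree of operating leverage = €3,142,488.00 / €1,997,088.00 = 1.5735.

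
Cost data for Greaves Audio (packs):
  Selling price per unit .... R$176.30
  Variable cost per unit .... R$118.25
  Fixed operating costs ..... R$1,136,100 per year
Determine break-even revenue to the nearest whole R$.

CM per unit = R$176.30 − R$118.25 = R$58.05; CM ratio = R$58.05 / R$176.30 = 0.3293.
Break-even sales = FC ÷ CM ratio = R$1,136,100 × R$176.30 / R$58.05 = R$3,450,378.

R$3,450,378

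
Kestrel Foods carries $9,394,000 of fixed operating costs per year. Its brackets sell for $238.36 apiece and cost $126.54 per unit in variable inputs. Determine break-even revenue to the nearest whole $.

CM per unit = $238.36 − $126.54 = $111.82; CM ratio = $111.82 / $238.36 = 0.4691.
Break-even sales = FC ÷ CM ratio = $9,394,000 × $238.36 / $111.82 = $20,024,627.

$20,024,627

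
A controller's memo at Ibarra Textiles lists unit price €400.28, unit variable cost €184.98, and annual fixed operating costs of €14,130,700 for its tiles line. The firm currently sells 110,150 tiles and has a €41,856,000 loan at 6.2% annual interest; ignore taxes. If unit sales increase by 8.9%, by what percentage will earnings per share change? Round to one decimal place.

At 110,150 units, contribution = 110,150 × €215.30 = €23,715,295.00.
EBIT = €23,715,295.00 − €14,130,700 = €9,584,595.00.
After interest of €2,595,072.00, pre-tax earnings = €6,989,523.00.
Degree of combined leverage = contribution ÷ (EBIT − I) = €23,715,295.00 ÷ €6,989,523.00 = 3.3930.
%ΔEPS = DCL × %ΔSales = 3.3930 × +8.9% = +30.2%.

+30.2%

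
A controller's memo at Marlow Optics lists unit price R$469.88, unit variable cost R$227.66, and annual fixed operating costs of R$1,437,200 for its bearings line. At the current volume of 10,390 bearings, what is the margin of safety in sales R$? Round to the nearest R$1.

Unit CM = price − variable cost = R$469.88 − R$227.66 = R$242.22. Break-even units = R$1,437,200 ÷ R$242.22 = 5,933.45; break-even revenue = 5,933.45 × R$469.88 = R$2,788,008.98.
Actual sales revenue = 10,390 × R$469.88 = R$4,882,053.20.
Margin of safety = R$4,882,053.20 − R$2,788,008.98 = R$2,094,044.

R$2,094,044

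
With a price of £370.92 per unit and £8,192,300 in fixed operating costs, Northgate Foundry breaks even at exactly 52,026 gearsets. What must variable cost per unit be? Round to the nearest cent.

Contribution per unit must be FC / Q = £8,192,300 / 52,026 = £157.4655.
Variable cost per unit = £370.92 − £157.4655 = £213.45.

£213.45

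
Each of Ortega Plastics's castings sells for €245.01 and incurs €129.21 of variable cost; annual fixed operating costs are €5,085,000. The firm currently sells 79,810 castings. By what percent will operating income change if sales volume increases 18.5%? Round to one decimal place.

+41.1%

Contribution at this volume is 79,810 × €115.80 = €9,241,998.00.
Operating income = contribution − fixed costs = €9,241,998.00 − €5,085,000 = €4,156,998.00.
So DOL = total CM / EBIT = €9,241,998.00 / €4,156,998.00 = 2.2232.
Operating income changes by 2.2232 × +18.5% = +41.1%.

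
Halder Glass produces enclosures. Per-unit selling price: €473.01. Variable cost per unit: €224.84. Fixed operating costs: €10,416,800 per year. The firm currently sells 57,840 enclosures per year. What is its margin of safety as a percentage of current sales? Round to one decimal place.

Contribution margin per unit = €473.01 − €224.84 = €248.17. Break-even units = €10,416,800 ÷ €248.17 = 41,974.45; break-even revenue = 41,974.45 × €473.01 = €19,854,336.01.
Current sales = 57,840 × €473.01 = €27,358,898.40.
Margin of safety = (€27,358,898.40 − €19,854,336.01) ÷ €27,358,898.40 = 27.4%.

27.4%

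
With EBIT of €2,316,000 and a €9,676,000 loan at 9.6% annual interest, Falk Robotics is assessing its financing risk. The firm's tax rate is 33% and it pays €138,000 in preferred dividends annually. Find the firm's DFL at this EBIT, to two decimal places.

Annual interest charges come to €928,896.00.
Preferred dividends grossed up pre-tax: €138,000 / (1 − 0.33) = €205,970.15.
DFL = EBIT ÷ [EBIT − I − D_p/(1−t)] = €2,316,000 ÷ [€2,316,000 − €928,896.00 − €205,970.15] = €2,316,000 ÷ €1,181,133.85 = 1.9608.

1.96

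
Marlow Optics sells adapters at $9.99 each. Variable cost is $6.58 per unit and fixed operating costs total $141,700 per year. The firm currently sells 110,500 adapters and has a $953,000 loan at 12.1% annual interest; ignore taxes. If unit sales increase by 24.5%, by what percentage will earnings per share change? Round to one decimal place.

+77.1%

Total contribution margin = 110,500 × $3.41 = $376,805.00.
Subtracting fixed costs: EBIT = $376,805.00 − $141,700 = $235,105.00.
Interest = $115,313.00, so EBIT − I = $119,792.00.
Degree of combined leverage = contribution ÷ (EBIT − I) = $376,805.00 ÷ $119,792.00 = 3.1455.
%ΔEPS = DCL × %ΔSales = 3.1455 × +24.5% = +77.1%.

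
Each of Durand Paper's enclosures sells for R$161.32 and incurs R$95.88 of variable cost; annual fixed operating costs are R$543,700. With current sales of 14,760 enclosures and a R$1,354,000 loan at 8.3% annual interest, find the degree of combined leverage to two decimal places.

3.12

Total contribution margin = 14,760 × R$65.44 = R$965,894.40.
EBIT = R$965,894.40 − R$543,700 = R$422,194.40. Interest = R$112,382.00, so EBIT − I = R$309,812.40.
Degree of total leverage = total CM / (EBIT − interest) = R$965,894.40 / R$309,812.40 = 3.1177.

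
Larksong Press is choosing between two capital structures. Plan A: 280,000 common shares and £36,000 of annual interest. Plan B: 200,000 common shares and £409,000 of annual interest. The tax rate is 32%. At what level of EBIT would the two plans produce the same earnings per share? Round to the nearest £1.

At indifference, (EBIT − 36,000)(1 − t)/280,000 = (EBIT − 409,000)(1 − t)/200,000.
The (1 − t) factor cancels: (EBIT − 36,000) × 200,000 = (EBIT − 409,000) × 280,000.
Solving, EBIT = (409,000·280,000 − 36,000·200,000) / (280,000 − 200,000) = 107,320,000,000 / 80,000 = 1,341,500.00.

£1,341,500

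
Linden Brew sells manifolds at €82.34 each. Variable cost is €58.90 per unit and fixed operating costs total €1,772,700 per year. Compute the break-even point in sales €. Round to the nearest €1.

Contribution margin per unit = €82.34 − €58.90 = €23.44, a CM ratio of €23.44 ÷ €82.34 = 0.2847.
Break-even sales = FC ÷ CM ratio = €1,772,700 × €82.34 / €23.44 = €6,227,138.

€6,227,138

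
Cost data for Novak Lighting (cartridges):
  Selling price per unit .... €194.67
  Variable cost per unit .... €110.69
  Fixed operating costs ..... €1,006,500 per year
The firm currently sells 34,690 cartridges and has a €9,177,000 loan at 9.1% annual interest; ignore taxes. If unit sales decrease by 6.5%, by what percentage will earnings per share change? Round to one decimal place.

-17.7%

At 34,690 units, contribution = 34,690 × €83.98 = €2,913,266.20.
Subtracting fixed costs: EBIT = €2,913,266.20 − €1,006,500 = €1,906,766.20.
After interest of €835,107.00, pre-tax earnings = €1,071,659.20.
Degree of combined leverage = contribution ÷ (EBIT − I) = €2,913,266.20 ÷ €1,071,659.20 = 2.7185.
EPS therefore changes by 2.7185 × (-6.5%) = -17.7%.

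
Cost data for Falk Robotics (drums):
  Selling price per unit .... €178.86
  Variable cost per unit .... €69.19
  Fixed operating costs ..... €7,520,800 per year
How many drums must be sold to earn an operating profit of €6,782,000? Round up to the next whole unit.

130,417 drums

Unit CM = price − variable cost = €178.86 − €69.19 = €109.67.
Units = (FC + target) / CM = (€7,520,800 + €6,782,000) / €109.67 = 130,416.70, so 130,417 drums.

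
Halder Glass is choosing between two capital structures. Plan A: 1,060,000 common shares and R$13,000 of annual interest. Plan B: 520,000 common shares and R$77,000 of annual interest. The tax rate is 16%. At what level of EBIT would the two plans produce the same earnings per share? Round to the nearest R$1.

Set EPS_A = EPS_B: (EBIT − R$13,000)(1 − 0.16) ÷ 1,060,000 = (EBIT − R$77,000)(1 − 0.16) ÷ 520,000.
Cancelling (1 − t) and cross-multiplying: 520,000·(EBIT − 13,000) = 1,060,000·(EBIT − 77,000).
Solving, EBIT = (77,000·1,060,000 − 13,000·520,000) / (1,060,000 − 520,000) = 74,860,000,000 / 540,000 = 138,629.63.

R$138,630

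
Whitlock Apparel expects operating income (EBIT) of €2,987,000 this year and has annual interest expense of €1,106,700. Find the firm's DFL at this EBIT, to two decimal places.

Interest = €1,106,700.00.
DFL = EBIT ÷ (EBIT − I) = €2,987,000 ÷ (€2,987,000 − €1,106,700.00) = €2,987,000 ÷ €1,880,300.00 = 1.5886.

1.59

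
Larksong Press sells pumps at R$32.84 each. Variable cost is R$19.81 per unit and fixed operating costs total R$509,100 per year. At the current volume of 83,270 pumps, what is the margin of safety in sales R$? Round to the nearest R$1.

Unit CM = price − variable cost = R$32.84 − R$19.81 = R$13.03. Break-even units = R$509,100 ÷ R$13.03 = 39,071.37; break-even revenue = 39,071.37 × R$32.84 = R$1,283,103.91.
Actual sales revenue = 83,270 × R$32.84 = R$2,734,586.80.
Margin of safety = R$2,734,586.80 − R$1,283,103.91 = R$1,451,483.

R$1,451,483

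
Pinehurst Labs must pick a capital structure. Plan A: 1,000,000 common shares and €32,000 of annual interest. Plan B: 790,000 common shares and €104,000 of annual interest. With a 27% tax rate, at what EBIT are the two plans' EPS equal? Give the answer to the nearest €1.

€374,857

Set EPS_A = EPS_B: (EBIT − €32,000)(1 − 0.27) ÷ 1,000,000 = (EBIT − €104,000)(1 − 0.27) ÷ 790,000.
Cancelling (1 − t) and cross-multiplying: 790,000·(EBIT − 32,000) = 1,000,000·(EBIT − 104,000).
EBIT × (1,000,000 − 790,000) = 104,000 × 1,000,000 − 32,000 × 790,000 = 78,720,000,000, so EBIT = 78,720,000,000 ÷ 210,000 = 374,857.14.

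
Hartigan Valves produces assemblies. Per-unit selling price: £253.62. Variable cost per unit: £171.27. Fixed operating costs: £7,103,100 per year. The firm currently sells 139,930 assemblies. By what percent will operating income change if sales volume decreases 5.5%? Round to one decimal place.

Total contribution margin = 139,930 × £82.35 = £11,523,235.50.
Subtracting fixed costs: EBIT = £11,523,235.50 − £7,103,100 = £4,420,135.50.
DOL = contribution ÷ EBIT = £11,523,235.50 ÷ £4,420,135.50 = 2.6070.
%ΔEBIT = DOL × %ΔSales = 2.6070 × -5.5% = -14.3%.

-14.3%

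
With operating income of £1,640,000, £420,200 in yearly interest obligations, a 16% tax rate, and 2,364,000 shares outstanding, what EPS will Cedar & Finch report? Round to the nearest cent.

Pre-tax income = £1,640,000 − £420,200.00 = £1,219,800.00.
After tax at 16%: net income = £1,219,800.00 × 0.84 = £1,024,632.00.
EPS = £1,024,632.00 ÷ 2,364,000 = £0.43.

£0.43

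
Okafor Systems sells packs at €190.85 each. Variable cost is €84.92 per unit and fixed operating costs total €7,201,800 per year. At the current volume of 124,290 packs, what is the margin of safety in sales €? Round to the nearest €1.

€10,745,541

Unit CM = price − variable cost = €190.85 − €84.92 = €105.93. Break-even units = €7,201,800 ÷ €105.93 = 67,986.41; break-even revenue = 67,986.41 × €190.85 = €12,975,205.61.
Current sales = 124,290 × €190.85 = €23,720,746.50.
Margin of safety = €23,720,746.50 − €12,975,205.61 = €10,745,541.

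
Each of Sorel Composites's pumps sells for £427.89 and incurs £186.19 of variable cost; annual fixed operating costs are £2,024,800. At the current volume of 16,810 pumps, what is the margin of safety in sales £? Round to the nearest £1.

£3,608,256

Unit CM = price − variable cost = £427.89 − £186.19 = £241.70. Break-even units = £2,024,800 ÷ £241.70 = 8,377.33; break-even revenue = 8,377.33 × £427.89 = £3,584,574.56.
Current sales = 16,810 × £427.89 = £7,192,830.90.
Margin of safety = £7,192,830.90 − £3,584,574.56 = £3,608,256.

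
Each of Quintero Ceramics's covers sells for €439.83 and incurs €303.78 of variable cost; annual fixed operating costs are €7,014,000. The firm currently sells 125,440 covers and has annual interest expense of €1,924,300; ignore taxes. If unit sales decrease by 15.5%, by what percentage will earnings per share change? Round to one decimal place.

-32.5%

Contribution at this volume is 125,440 × €136.05 = €17,066,112.00.
Operating income = contribution − fixed costs = €17,066,112.00 − €7,014,000 = €10,052,112.00.
Interest = €1,924,300.00, so EBIT − I = €8,127,812.00.
Degree of combined leverage = contribution ÷ (EBIT − I) = €17,066,112.00 ÷ €8,127,812.00 = 2.0997.
%ΔEPS = DCL × %ΔSales = 2.0997 × -15.5% = -32.5%.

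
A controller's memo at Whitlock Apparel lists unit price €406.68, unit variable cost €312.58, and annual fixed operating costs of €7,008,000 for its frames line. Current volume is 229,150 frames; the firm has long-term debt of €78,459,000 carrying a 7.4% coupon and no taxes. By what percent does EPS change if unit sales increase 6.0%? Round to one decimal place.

Contribution at this volume is 229,150 × €94.10 = €21,563,015.00.
Operating income = contribution − fixed costs = €21,563,015.00 − €7,008,000 = €14,555,015.00.
After interest of €5,805,966.00, pre-tax earnings = €8,749,049.00.
Degree of combined leverage = contribution ÷ (EBIT − I) = €21,563,015.00 ÷ €8,749,049.00 = 2.4646.
%ΔEPS = DCL × %ΔSales = 2.4646 × +6.0% = +14.8%.

+14.8%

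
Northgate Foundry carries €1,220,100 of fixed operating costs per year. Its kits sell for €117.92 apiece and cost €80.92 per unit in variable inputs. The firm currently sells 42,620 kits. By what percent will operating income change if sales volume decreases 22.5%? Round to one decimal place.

Contribution at this volume is 42,620 × €37.00 = €1,576,940.00.
Operating income = contribution − fixed costs = €1,576,940.00 − €1,220,100 = €356,840.00.
So DOL = total CM / EBIT = €1,576,940.00 / €356,840.00 = 4.4192.
So EBIT moves 4.4192 × (-22.5%) = -99.4%.

-99.4%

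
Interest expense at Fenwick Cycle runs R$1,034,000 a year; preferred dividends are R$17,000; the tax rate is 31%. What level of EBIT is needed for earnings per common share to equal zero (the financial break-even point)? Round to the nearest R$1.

Grossing the preferred dividend up to pre-tax terms: R$17,000 / (1 − 0.31) = R$24,637.68.
EPS = 0 when EBIT covers interest plus the pre-tax preferred burden: R$1,034,000 + R$24,637.68 = R$1,058,637.68.

R$1,058,638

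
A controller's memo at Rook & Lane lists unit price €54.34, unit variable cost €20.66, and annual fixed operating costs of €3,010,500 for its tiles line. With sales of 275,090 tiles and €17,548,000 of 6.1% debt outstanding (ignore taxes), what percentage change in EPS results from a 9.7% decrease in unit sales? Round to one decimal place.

Total contribution margin = 275,090 × €33.68 = €9,265,031.20.
Subtracting fixed costs: EBIT = €9,265,031.20 − €3,010,500 = €6,254,531.20.
After interest of €1,070,428.00, pre-tax earnings = €5,184,103.20.
DCL = total CM / (EBIT − I) = €9,265,031.20 / €5,184,103.20 = 1.7872.
%ΔEPS = DCL × %ΔSales = 1.7872 × -9.7% = -17.3%.

-17.3%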